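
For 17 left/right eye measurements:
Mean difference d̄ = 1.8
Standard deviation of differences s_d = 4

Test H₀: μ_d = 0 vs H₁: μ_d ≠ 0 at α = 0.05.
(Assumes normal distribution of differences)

Answer: t = 1.8555, fail to reject H₀

Derivation:
df = n - 1 = 16
SE = s_d/√n = 4/√17 = 0.9701
t = d̄/SE = 1.8/0.9701 = 1.8555
Critical value: t_{0.025,16} = ±2.120
p-value ≈ 0.0820
Decision: fail to reject H₀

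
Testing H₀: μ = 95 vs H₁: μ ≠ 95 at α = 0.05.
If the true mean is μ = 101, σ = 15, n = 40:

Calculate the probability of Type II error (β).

Answer: β ≈ 0.2844

Derivation:
SE = σ/√n = 15/√40 = 2.3717
Critical values: μ₀ ± z_0.025×SE = 95 ± 1.960×2.3717
Acceptance region: (90.3515, 99.6485)
Under H₁ (μ = 101): z_high = (99.6485 - 101)/2.3717 = -0.5698, z_low = (90.3515 - 101)/2.3717 = -4.4898
β = P(not reject | H₁) = Φ(-0.5698) - Φ(-4.4898) ≈ 0.2844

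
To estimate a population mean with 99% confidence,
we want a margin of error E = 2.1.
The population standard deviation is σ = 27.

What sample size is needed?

z_0.005 = 2.576
n = (z×σ/E)² = (2.576×27/2.1)²
n = 1096.9344
Round up: n = 1097

Answer: n = 1097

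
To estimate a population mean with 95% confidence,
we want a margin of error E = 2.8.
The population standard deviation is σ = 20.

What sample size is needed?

Answer: n = 196

Derivation:
z_0.025 = 1.960
n = (z×σ/E)² = (1.960×20/2.8)²
n = 196.0000
Already a whole number: n = 196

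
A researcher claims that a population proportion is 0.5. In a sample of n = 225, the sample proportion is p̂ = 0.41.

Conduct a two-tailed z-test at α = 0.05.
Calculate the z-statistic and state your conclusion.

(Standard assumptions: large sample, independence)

Answer: z = -2.7000, reject H₀

Derivation:
H₀: p = 0.5, H₁: p ≠ 0.5
Standard error: SE = √(p₀(1-p₀)/n) = √(0.5×0.5/225) = 0.033333
z-statistic: z = (p̂ - p₀)/SE = (0.41 - 0.5)/0.033333 = -2.7000
Critical value: z_0.025 = ±1.960
p-value = 0.0069
Decision: reject H₀ at α = 0.05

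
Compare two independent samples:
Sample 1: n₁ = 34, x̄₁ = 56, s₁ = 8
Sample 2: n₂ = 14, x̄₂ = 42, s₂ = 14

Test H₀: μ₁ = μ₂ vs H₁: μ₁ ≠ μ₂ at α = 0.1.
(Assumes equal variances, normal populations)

Answer: t = 4.3802, reject H₀

Derivation:
Pooled variance: s²_p = [33×8² + 13×14²]/(46) = 101.3043
s_p = 10.0650
SE = s_p×√(1/n₁ + 1/n₂) = 10.0650×√(1/34 + 1/14) = 3.1962
t = (x̄₁ - x̄₂)/SE = (56 - 42)/3.1962 = 4.3802
df = 46, t-critical = ±1.679
Decision: reject H₀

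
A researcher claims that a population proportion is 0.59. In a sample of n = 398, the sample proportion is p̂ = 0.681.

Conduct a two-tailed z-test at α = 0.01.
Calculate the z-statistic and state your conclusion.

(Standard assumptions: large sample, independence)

H₀: p = 0.59, H₁: p ≠ 0.59
Standard error: SE = √(p₀(1-p₀)/n) = √(0.59×0.41/398) = 0.024653
z-statistic: z = (p̂ - p₀)/SE = (0.681 - 0.59)/0.024653 = 3.6912
Critical value: z_0.005 = ±2.576
p-value = 0.0002
Decision: reject H₀ at α = 0.01

Answer: z = 3.6912, reject H₀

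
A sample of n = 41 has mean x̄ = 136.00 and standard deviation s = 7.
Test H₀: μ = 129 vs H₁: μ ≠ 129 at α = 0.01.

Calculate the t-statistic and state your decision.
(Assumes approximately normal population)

Answer: t = 6.4032, reject H₀

Derivation:
df = n - 1 = 40
SE = s/√n = 7/√41 = 1.0932
t = (x̄ - μ₀)/SE = (136.00 - 129)/1.0932 = 6.4032
Critical value: t_{0.005,40} = ±2.704
p-value < 0.0001
Decision: reject H₀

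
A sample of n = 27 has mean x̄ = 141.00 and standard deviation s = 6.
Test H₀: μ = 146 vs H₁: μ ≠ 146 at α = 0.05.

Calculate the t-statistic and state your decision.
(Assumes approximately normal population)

df = n - 1 = 26
SE = s/√n = 6/√27 = 1.1547
t = (x̄ - μ₀)/SE = (141.00 - 146)/1.1547 = -4.3301
Critical value: t_{0.025,26} = ±2.056
p-value ≈ 0.0002
Decision: reject H₀

Answer: t = -4.3301, reject H₀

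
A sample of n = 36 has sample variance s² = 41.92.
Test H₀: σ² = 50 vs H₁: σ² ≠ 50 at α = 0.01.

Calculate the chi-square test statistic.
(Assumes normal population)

df = n - 1 = 35
χ² = (n-1)s²/σ₀² = 35×41.92/50 = 29.3440
Critical values: χ²_{0.995,35} = 17.192, χ²_{0.005,35} = 60.275
Rejection region: χ² < 17.192 or χ² > 60.275
Decision: fail to reject H₀

Answer: χ² = 29.3440, fail to reject H₀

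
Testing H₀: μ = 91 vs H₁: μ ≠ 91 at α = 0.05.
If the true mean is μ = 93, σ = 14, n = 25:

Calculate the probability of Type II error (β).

Answer: β ≈ 0.8898

Derivation:
SE = σ/√n = 14/√25 = 2.8000
Critical values: μ₀ ± z_0.025×SE = 91 ± 1.960×2.8000
Acceptance region: (85.5120, 96.4880)
Under H₁ (μ = 93): z_high = (96.4880 - 93)/2.8000 = 1.2457, z_low = (85.5120 - 93)/2.8000 = -2.6743
β = P(not reject | H₁) = Φ(1.2457) - Φ(-2.6743) ≈ 0.8898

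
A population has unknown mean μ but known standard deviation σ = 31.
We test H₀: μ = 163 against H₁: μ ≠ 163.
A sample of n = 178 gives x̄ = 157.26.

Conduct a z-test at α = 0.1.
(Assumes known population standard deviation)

Answer: z = -2.4704, reject H₀

Derivation:
Standard error: SE = σ/√n = 31/√178 = 2.3235
z-statistic: z = (x̄ - μ₀)/SE = (157.26 - 163)/2.3235 = -2.4704
Critical value: ±1.645
p-value = 0.0135
Decision: reject H₀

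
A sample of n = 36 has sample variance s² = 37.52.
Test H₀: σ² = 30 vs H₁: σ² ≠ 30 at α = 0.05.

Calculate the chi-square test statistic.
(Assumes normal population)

df = n - 1 = 35
χ² = (n-1)s²/σ₀² = 35×37.52/30 = 43.7733
Critical values: χ²_{0.975,35} = 20.569, χ²_{0.025,35} = 53.203
Rejection region: χ² < 20.569 or χ² > 53.203
Decision: fail to reject H₀

Answer: χ² = 43.7733, fail to reject H₀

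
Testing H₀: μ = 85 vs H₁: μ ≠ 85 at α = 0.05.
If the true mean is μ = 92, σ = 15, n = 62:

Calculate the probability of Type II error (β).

SE = σ/√n = 15/√62 = 1.9050
Critical values: μ₀ ± z_0.025×SE = 85 ± 1.960×1.9050
Acceptance region: (81.2662, 88.7338)
Under H₁ (μ = 92): z_high = (88.7338 - 92)/1.9050 = -1.7145, z_low = (81.2662 - 92)/1.9050 = -5.6345
β = P(not reject | H₁) = Φ(-1.7145) - Φ(-5.6345) ≈ 0.0432

Answer: β ≈ 0.0432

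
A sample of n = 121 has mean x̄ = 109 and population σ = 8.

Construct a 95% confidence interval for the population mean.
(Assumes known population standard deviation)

Answer: (107.5745, 110.4255)

Derivation:
Confidence level: 95%, α = 0.05
z_0.025 = 1.960
SE = σ/√n = 8/√121 = 0.7273
Margin of error = 1.960 × 0.7273 = 1.4255
CI: x̄ ± margin = 109 ± 1.4255
CI: (107.5745, 110.4255)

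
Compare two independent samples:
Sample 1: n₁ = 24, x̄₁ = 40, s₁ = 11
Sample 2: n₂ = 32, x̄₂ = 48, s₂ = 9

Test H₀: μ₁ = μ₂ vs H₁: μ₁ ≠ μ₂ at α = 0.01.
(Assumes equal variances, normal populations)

Answer: t = -2.9921, reject H₀

Derivation:
Pooled variance: s²_p = [23×11² + 31×9²]/(54) = 98.0370
s_p = 9.9014
SE = s_p×√(1/n₁ + 1/n₂) = 9.9014×√(1/24 + 1/32) = 2.6737
t = (x̄₁ - x̄₂)/SE = (40 - 48)/2.6737 = -2.9921
df = 54, t-critical = ±2.670
Decision: reject H₀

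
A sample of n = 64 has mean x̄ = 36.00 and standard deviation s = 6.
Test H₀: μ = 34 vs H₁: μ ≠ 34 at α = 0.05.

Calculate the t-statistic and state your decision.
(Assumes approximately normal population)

df = n - 1 = 63
SE = s/√n = 6/√64 = 0.7500
t = (x̄ - μ₀)/SE = (36.00 - 34)/0.7500 = 2.6667
Critical value: t_{0.025,63} = ±1.998
p-value ≈ 0.0097
Decision: reject H₀

Answer: t = 2.6667, reject H₀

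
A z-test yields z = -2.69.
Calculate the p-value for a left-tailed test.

Answer: p-value ≈ 0.0036

Derivation:
For z = -2.69:
p = P(Z < -2.69) = Φ(-2.69) = 0.0036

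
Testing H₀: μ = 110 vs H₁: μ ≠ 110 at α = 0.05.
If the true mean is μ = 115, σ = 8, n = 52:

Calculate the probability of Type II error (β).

Answer: β ≈ 0.0054

Derivation:
SE = σ/√n = 8/√52 = 1.1094
Critical values: μ₀ ± z_0.025×SE = 110 ± 1.960×1.1094
Acceptance region: (107.8256, 112.1744)
Under H₁ (μ = 115): z_high = (112.1744 - 115)/1.1094 = -2.5470, z_low = (107.8256 - 115)/1.1094 = -6.4669
β = P(not reject | H₁) = Φ(-2.5470) - Φ(-6.4669) ≈ 0.0054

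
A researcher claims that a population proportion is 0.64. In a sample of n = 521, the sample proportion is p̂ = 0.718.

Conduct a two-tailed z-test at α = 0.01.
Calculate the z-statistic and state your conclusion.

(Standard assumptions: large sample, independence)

Answer: z = 3.7092, reject H₀

Derivation:
H₀: p = 0.64, H₁: p ≠ 0.64
Standard error: SE = √(p₀(1-p₀)/n) = √(0.64×0.36/521) = 0.021029
z-statistic: z = (p̂ - p₀)/SE = (0.718 - 0.64)/0.021029 = 3.7092
Critical value: z_0.005 = ±2.576
p-value = 0.0002
Decision: reject H₀ at α = 0.01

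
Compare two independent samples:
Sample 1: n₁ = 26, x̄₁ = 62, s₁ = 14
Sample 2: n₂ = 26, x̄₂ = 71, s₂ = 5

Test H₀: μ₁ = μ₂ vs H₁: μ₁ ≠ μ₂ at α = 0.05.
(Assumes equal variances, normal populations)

Answer: t = -3.0869, reject H₀

Derivation:
Pooled variance: s²_p = [25×14² + 25×5²]/(50) = 110.5000
s_p = 10.5119
SE = s_p×√(1/n₁ + 1/n₂) = 10.5119×√(1/26 + 1/26) = 2.9155
t = (x̄₁ - x̄₂)/SE = (62 - 71)/2.9155 = -3.0869
df = 50, t-critical = ±2.009
Decision: reject H₀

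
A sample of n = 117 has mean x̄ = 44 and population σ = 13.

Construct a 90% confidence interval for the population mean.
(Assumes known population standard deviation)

Confidence level: 90%, α = 0.1
z_0.05 = 1.645
SE = σ/√n = 13/√117 = 1.2019
Margin of error = 1.645 × 1.2019 = 1.9771
CI: x̄ ± margin = 44 ± 1.9771
CI: (42.0229, 45.9771)

Answer: (42.0229, 45.9771)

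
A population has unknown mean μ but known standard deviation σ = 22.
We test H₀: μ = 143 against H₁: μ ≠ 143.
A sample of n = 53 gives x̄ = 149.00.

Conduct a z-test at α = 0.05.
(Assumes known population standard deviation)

Answer: z = 1.9855, reject H₀

Derivation:
Standard error: SE = σ/√n = 22/√53 = 3.0219
z-statistic: z = (x̄ - μ₀)/SE = (149.00 - 143)/3.0219 = 1.9855
Critical value: ±1.960
p-value = 0.0471
Decision: reject H₀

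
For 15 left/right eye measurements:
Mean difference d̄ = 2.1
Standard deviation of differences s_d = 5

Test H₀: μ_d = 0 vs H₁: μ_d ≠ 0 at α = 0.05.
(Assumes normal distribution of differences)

Answer: t = 1.6266, fail to reject H₀

Derivation:
df = n - 1 = 14
SE = s_d/√n = 5/√15 = 1.2910
t = d̄/SE = 2.1/1.2910 = 1.6266
Critical value: t_{0.025,14} = ±2.145
p-value ≈ 0.1261
Decision: fail to reject H₀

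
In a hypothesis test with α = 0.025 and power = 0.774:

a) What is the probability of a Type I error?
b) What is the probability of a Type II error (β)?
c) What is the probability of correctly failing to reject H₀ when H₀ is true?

a) Type I error probability = α = 0.025
b) Power = P(reject H₀ | H₁ true) = 1 - β = 0.774, so Type II error probability = β = 1 - Power = 0.226
c) P(fail to reject H₀ | H₀ true) = 1 - α = 0.975

Answer: a) 0.025, b) 0.226, c) 0.975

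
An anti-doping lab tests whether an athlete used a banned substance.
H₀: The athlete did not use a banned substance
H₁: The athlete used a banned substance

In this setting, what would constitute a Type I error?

Answer: Falsely accusing a clean athlete of doping

Derivation:
Type I error (α): Rejecting H₀ when H₀ is true
Type II error (β): Failing to reject H₀ when H₁ is true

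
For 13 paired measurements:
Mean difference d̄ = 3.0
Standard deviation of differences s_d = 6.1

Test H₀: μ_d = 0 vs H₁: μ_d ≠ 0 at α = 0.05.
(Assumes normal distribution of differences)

Answer: t = 1.7733, fail to reject H₀

Derivation:
df = n - 1 = 12
SE = s_d/√n = 6.1/√13 = 1.6918
t = d̄/SE = 3.0/1.6918 = 1.7733
Critical value: t_{0.025,12} = ±2.179
p-value ≈ 0.1015
Decision: fail to reject H₀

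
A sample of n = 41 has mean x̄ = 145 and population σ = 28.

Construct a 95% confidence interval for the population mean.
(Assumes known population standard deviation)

Confidence level: 95%, α = 0.05
z_0.025 = 1.960
SE = σ/√n = 28/√41 = 4.3729
Margin of error = 1.960 × 4.3729 = 8.5709
CI: x̄ ± margin = 145 ± 8.5709
CI: (136.4291, 153.5709)

Answer: (136.4291, 153.5709)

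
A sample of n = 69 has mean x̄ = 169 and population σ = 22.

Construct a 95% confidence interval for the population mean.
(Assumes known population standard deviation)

Answer: (163.8089, 174.1911)

Derivation:
Confidence level: 95%, α = 0.05
z_0.025 = 1.960
SE = σ/√n = 22/√69 = 2.6485
Margin of error = 1.960 × 2.6485 = 5.1911
CI: x̄ ± margin = 169 ± 5.1911
CI: (163.8089, 174.1911)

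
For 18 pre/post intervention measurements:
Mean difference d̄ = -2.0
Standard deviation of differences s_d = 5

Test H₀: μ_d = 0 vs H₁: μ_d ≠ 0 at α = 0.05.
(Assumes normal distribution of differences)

Answer: t = -1.6971, fail to reject H₀

Derivation:
df = n - 1 = 17
SE = s_d/√n = 5/√18 = 1.1785
t = d̄/SE = -2.0/1.1785 = -1.6971
Critical value: t_{0.025,17} = ±2.110
p-value ≈ 0.1079
Decision: fail to reject H₀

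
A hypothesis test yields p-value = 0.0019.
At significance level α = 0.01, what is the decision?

Compare p-value to α:
0.0019 < 0.01
Decision: reject H₀

Answer: reject H₀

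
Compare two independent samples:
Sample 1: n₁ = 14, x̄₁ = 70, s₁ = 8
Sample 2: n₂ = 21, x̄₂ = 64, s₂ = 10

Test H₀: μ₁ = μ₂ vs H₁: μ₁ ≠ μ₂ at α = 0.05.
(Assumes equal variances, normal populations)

Pooled variance: s²_p = [13×8² + 20×10²]/(33) = 85.8182
s_p = 9.2638
SE = s_p×√(1/n₁ + 1/n₂) = 9.2638×√(1/14 + 1/21) = 3.1963
t = (x̄₁ - x̄₂)/SE = (70 - 64)/3.1963 = 1.8772
df = 33, t-critical = ±2.035
Decision: fail to reject H₀

Answer: t = 1.8772, fail to reject H₀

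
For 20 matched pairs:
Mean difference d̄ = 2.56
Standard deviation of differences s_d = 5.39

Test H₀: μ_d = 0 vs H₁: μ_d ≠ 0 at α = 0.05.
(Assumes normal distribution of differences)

Answer: t = 2.1241, reject H₀

Derivation:
df = n - 1 = 19
SE = s_d/√n = 5.39/√20 = 1.2052
t = d̄/SE = 2.56/1.2052 = 2.1241
Critical value: t_{0.025,19} = ±2.093
p-value ≈ 0.0470
Decision: reject H₀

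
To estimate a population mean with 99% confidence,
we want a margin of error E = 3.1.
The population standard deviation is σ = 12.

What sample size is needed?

Answer: n = 100

Derivation:
z_0.005 = 2.576
n = (z×σ/E)² = (2.576×12/3.1)²
n = 99.4331
Round up: n = 100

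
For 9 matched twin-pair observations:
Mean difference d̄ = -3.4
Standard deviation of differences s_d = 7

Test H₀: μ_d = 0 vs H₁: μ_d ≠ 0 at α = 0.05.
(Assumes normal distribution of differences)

Answer: t = -1.4572, fail to reject H₀

Derivation:
df = n - 1 = 8
SE = s_d/√n = 7/√9 = 2.3333
t = d̄/SE = -3.4/2.3333 = -1.4572
Critical value: t_{0.025,8} = ±2.306
p-value ≈ 0.1832
Decision: fail to reject H₀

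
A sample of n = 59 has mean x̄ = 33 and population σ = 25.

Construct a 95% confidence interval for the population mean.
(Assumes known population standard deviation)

Confidence level: 95%, α = 0.05
z_0.025 = 1.960
SE = σ/√n = 25/√59 = 3.2547
Margin of error = 1.960 × 3.2547 = 6.3792
CI: x̄ ± margin = 33 ± 6.3792
CI: (26.6208, 39.3792)

Answer: (26.6208, 39.3792)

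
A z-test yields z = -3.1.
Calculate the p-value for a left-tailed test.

Answer: p-value ≈ 0.0010

Derivation:
For z = -3.1:
p = P(Z < -3.1) = Φ(-3.1) = 0.0010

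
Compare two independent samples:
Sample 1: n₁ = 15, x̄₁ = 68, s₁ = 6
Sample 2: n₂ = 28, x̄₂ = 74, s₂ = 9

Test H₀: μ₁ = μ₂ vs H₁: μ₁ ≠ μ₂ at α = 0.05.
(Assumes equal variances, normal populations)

Answer: t = -2.3146, reject H₀

Derivation:
Pooled variance: s²_p = [14×6² + 27×9²]/(41) = 65.6341
s_p = 8.1015
SE = s_p×√(1/n₁ + 1/n₂) = 8.1015×√(1/15 + 1/28) = 2.5922
t = (x̄₁ - x̄₂)/SE = (68 - 74)/2.5922 = -2.3146
df = 41, t-critical = ±2.020
Decision: reject H₀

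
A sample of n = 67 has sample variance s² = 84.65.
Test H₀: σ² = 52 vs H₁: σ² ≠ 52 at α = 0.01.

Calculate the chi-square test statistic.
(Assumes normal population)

Answer: χ² = 107.4404, reject H₀

Derivation:
df = n - 1 = 66
χ² = (n-1)s²/σ₀² = 66×84.65/52 = 107.4404
Critical values: χ²_{0.995,66} = 40.158, χ²_{0.005,66} = 99.330
Rejection region: χ² < 40.158 or χ² > 99.330
Decision: reject H₀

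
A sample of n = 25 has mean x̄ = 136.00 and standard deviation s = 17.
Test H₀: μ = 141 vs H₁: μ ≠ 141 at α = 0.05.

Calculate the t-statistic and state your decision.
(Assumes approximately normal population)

Answer: t = -1.4706, fail to reject H₀

Derivation:
df = n - 1 = 24
SE = s/√n = 17/√25 = 3.4000
t = (x̄ - μ₀)/SE = (136.00 - 141)/3.4000 = -1.4706
Critical value: t_{0.025,24} = ±2.064
p-value ≈ 0.1544
Decision: fail to reject H₀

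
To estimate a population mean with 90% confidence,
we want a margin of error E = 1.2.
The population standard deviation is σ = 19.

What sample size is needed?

Answer: n = 679

Derivation:
z_0.05 = 1.645
n = (z×σ/E)² = (1.645×19/1.2)²
n = 678.3854
Round up: n = 679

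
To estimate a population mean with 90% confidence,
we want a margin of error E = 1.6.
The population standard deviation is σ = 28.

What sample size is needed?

z_0.05 = 1.645
n = (z×σ/E)² = (1.645×28/1.6)²
n = 828.7202
Round up: n = 829

Answer: n = 829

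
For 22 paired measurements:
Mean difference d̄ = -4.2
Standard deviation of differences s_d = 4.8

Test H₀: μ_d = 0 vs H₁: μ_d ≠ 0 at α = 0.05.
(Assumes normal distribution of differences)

Answer: t = -4.1040, reject H₀

Derivation:
df = n - 1 = 21
SE = s_d/√n = 4.8/√22 = 1.0234
t = d̄/SE = -4.2/1.0234 = -4.1040
Critical value: t_{0.025,21} = ±2.080
p-value ≈ 0.0005
Decision: reject H₀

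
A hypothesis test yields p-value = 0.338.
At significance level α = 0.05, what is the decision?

Answer: fail to reject H₀

Derivation:
Compare p-value to α:
0.338 ≥ 0.05
Decision: fail to reject H₀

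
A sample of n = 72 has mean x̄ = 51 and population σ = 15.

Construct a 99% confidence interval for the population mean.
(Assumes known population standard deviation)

Answer: (46.4461, 55.5539)

Derivation:
Confidence level: 99%, α = 0.01
z_0.005 = 2.576
SE = σ/√n = 15/√72 = 1.7678
Margin of error = 2.576 × 1.7678 = 4.5539
CI: x̄ ± margin = 51 ± 4.5539
CI: (46.4461, 55.5539)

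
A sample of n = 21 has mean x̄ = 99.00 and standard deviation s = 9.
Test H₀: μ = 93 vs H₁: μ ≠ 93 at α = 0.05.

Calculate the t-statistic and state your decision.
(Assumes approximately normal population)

Answer: t = 3.0550, reject H₀

Derivation:
df = n - 1 = 20
SE = s/√n = 9/√21 = 1.9640
t = (x̄ - μ₀)/SE = (99.00 - 93)/1.9640 = 3.0550
Critical value: t_{0.025,20} = ±2.086
p-value ≈ 0.0063
Decision: reject H₀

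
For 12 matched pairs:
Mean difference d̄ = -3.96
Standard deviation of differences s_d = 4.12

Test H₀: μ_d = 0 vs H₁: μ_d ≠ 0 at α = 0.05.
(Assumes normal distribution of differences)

Answer: t = -3.3297, reject H₀

Derivation:
df = n - 1 = 11
SE = s_d/√n = 4.12/√12 = 1.1893
t = d̄/SE = -3.96/1.1893 = -3.3297
Critical value: t_{0.025,11} = ±2.201
p-value ≈ 0.0067
Decision: reject H₀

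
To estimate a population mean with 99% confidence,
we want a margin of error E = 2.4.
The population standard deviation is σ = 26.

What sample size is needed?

z_0.005 = 2.576
n = (z×σ/E)² = (2.576×26/2.4)²
n = 778.7820
Round up: n = 779

Answer: n = 779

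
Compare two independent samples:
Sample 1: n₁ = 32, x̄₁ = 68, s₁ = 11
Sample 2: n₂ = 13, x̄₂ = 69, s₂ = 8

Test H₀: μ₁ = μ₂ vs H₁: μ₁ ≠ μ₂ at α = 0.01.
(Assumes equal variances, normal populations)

Pooled variance: s²_p = [31×11² + 12×8²]/(43) = 105.0930
s_p = 10.2515
SE = s_p×√(1/n₁ + 1/n₂) = 10.2515×√(1/32 + 1/13) = 3.3717
t = (x̄₁ - x̄₂)/SE = (68 - 69)/3.3717 = -0.2966
df = 43, t-critical = ±2.695
Decision: fail to reject H₀

Answer: t = -0.2966, fail to reject H₀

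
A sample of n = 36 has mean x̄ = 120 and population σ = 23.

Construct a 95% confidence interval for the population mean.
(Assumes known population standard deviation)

Answer: (112.4867, 127.5133)

Derivation:
Confidence level: 95%, α = 0.05
z_0.025 = 1.960
SE = σ/√n = 23/√36 = 3.8333
Margin of error = 1.960 × 3.8333 = 7.5133
CI: x̄ ± margin = 120 ± 7.5133
CI: (112.4867, 127.5133)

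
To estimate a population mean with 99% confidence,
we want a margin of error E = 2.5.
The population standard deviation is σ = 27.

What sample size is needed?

Answer: n = 774

Derivation:
z_0.005 = 2.576
n = (z×σ/E)² = (2.576×27/2.5)²
n = 773.9969
Round up: n = 774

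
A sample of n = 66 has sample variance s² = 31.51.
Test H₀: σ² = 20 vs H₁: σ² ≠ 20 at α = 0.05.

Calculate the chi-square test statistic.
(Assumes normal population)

Answer: χ² = 102.4075, reject H₀

Derivation:
df = n - 1 = 65
χ² = (n-1)s²/σ₀² = 65×31.51/20 = 102.4075
Critical values: χ²_{0.975,65} = 44.603, χ²_{0.025,65} = 89.177
Rejection region: χ² < 44.603 or χ² > 89.177
Decision: reject H₀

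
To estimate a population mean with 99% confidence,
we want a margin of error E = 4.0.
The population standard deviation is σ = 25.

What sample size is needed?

z_0.005 = 2.576
n = (z×σ/E)² = (2.576×25/4.0)²
n = 259.2100
Round up: n = 260

Answer: n = 260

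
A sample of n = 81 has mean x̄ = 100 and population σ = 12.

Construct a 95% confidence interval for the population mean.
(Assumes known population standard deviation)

Confidence level: 95%, α = 0.05
z_0.025 = 1.960
SE = σ/√n = 12/√81 = 1.3333
Margin of error = 1.960 × 1.3333 = 2.6133
CI: x̄ ± margin = 100 ± 2.6133
CI: (97.3867, 102.6133)

Answer: (97.3867, 102.6133)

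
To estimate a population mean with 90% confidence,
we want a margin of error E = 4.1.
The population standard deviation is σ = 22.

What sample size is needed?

z_0.05 = 1.645
n = (z×σ/E)² = (1.645×22/4.1)²
n = 77.9129
Round up: n = 78

Answer: n = 78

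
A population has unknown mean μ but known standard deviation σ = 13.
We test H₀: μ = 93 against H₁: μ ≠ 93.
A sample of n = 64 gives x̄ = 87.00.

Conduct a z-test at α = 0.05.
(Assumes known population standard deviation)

Standard error: SE = σ/√n = 13/√64 = 1.6250
z-statistic: z = (x̄ - μ₀)/SE = (87.00 - 93)/1.6250 = -3.6923
Critical value: ±1.960
p-value = 0.0002
Decision: reject H₀

Answer: z = -3.6923, reject H₀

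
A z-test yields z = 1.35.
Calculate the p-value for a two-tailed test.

Answer: p-value ≈ 0.1770

Derivation:
For z = 1.35:
p = 2×P(Z > |1.35|) = 2×(1 - Φ(1.35)) = 0.1770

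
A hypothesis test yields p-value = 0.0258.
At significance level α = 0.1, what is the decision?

Compare p-value to α:
0.0258 < 0.1
Decision: reject H₀

Answer: reject H₀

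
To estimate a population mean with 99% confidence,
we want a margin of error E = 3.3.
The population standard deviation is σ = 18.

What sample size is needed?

z_0.005 = 2.576
n = (z×σ/E)² = (2.576×18/3.3)²
n = 197.4280
Round up: n = 198

Answer: n = 198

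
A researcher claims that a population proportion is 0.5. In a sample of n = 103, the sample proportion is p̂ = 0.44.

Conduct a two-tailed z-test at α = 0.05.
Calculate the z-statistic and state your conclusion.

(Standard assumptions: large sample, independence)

Answer: z = -1.2179, fail to reject H₀

Derivation:
H₀: p = 0.5, H₁: p ≠ 0.5
Standard error: SE = √(p₀(1-p₀)/n) = √(0.5×0.5/103) = 0.049266
z-statistic: z = (p̂ - p₀)/SE = (0.44 - 0.5)/0.049266 = -1.2179
Critical value: z_0.025 = ±1.960
p-value = 0.2233
Decision: fail to reject H₀ at α = 0.05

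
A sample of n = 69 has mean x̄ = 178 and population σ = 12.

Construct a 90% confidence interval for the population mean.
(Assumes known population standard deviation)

Answer: (175.6236, 180.3764)

Derivation:
Confidence level: 90%, α = 0.1
z_0.05 = 1.645
SE = σ/√n = 12/√69 = 1.4446
Margin of error = 1.645 × 1.4446 = 2.3764
CI: x̄ ± margin = 178 ± 2.3764
CI: (175.6236, 180.3764)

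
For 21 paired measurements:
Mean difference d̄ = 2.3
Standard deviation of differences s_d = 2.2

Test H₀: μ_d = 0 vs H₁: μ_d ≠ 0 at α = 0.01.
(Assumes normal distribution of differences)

Answer: t = 4.7907, reject H₀

Derivation:
df = n - 1 = 20
SE = s_d/√n = 2.2/√21 = 0.4801
t = d̄/SE = 2.3/0.4801 = 4.7907
Critical value: t_{0.005,20} = ±2.845
p-value ≈ 0.0001
Decision: reject H₀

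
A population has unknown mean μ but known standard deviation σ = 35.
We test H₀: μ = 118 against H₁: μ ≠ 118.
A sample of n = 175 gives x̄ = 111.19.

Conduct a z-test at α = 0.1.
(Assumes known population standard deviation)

Answer: z = -2.5739, reject H₀

Derivation:
Standard error: SE = σ/√n = 35/√175 = 2.6458
z-statistic: z = (x̄ - μ₀)/SE = (111.19 - 118)/2.6458 = -2.5739
Critical value: ±1.645
p-value = 0.0101
Decision: reject H₀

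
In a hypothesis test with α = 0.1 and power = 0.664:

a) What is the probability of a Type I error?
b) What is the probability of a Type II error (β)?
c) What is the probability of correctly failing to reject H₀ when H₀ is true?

Answer: a) 0.1, b) 0.336, c) 0.9

Derivation:
a) Type I error probability = α = 0.1
b) Power = P(reject H₀ | H₁ true) = 1 - β = 0.664, so Type II error probability = β = 1 - Power = 0.336
c) P(fail to reject H₀ | H₀ true) = 1 - α = 0.9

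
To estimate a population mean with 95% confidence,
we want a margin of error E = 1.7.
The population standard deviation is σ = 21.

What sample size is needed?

z_0.025 = 1.960
n = (z×σ/E)² = (1.960×21/1.7)²
n = 586.2096
Round up: n = 587

Answer: n = 587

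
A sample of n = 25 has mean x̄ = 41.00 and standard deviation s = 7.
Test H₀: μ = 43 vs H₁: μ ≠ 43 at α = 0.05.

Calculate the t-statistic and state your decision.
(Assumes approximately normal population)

df = n - 1 = 24
SE = s/√n = 7/√25 = 1.4000
t = (x̄ - μ₀)/SE = (41.00 - 43)/1.4000 = -1.4286
Critical value: t_{0.025,24} = ±2.064
p-value ≈ 0.1660
Decision: fail to reject H₀

Answer: t = -1.4286, fail to reject H₀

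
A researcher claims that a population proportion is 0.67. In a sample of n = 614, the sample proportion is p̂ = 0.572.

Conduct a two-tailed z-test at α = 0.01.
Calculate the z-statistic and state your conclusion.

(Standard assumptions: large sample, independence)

H₀: p = 0.67, H₁: p ≠ 0.67
Standard error: SE = √(p₀(1-p₀)/n) = √(0.67×0.33/614) = 0.018976
z-statistic: z = (p̂ - p₀)/SE = (0.572 - 0.67)/0.018976 = -5.1644
Critical value: z_0.005 = ±2.576
p-value < 0.0001
Decision: reject H₀ at α = 0.01

Answer: z = -5.1644, reject H₀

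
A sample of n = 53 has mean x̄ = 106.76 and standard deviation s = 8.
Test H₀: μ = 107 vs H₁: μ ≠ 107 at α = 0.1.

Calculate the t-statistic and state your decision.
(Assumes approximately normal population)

df = n - 1 = 52
SE = s/√n = 8/√53 = 1.0989
t = (x̄ - μ₀)/SE = (106.76 - 107)/1.0989 = -0.2184
Critical value: t_{0.05,52} = ±1.675
p-value ≈ 0.8280
Decision: fail to reject H₀

Answer: t = -0.2184, fail to reject H₀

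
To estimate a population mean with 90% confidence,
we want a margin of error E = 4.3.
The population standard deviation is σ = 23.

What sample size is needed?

Answer: n = 78

Derivation:
z_0.05 = 1.645
n = (z×σ/E)² = (1.645×23/4.3)²
n = 77.4195
Round up: n = 78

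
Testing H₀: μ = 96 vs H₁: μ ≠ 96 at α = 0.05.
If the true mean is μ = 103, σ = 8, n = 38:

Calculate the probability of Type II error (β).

Answer: β ≈ 0.0003

Derivation:
SE = σ/√n = 8/√38 = 1.2978
Critical values: μ₀ ± z_0.025×SE = 96 ± 1.960×1.2978
Acceptance region: (93.4563, 98.5437)
Under H₁ (μ = 103): z_high = (98.5437 - 103)/1.2978 = -3.4337, z_low = (93.4563 - 103)/1.2978 = -7.3538
β = P(not reject | H₁) = Φ(-3.4337) - Φ(-7.3538) ≈ 0.0003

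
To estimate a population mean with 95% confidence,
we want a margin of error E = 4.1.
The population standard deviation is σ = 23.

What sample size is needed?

Answer: n = 121

Derivation:
z_0.025 = 1.960
n = (z×σ/E)² = (1.960×23/4.1)²
n = 120.8927
Round up: n = 121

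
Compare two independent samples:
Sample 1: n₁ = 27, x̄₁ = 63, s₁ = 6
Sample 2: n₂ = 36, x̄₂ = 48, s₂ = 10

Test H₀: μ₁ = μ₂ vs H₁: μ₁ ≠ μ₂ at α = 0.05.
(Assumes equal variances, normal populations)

Pooled variance: s²_p = [26×6² + 35×10²]/(61) = 72.7213
s_p = 8.5277
SE = s_p×√(1/n₁ + 1/n₂) = 8.5277×√(1/27 + 1/36) = 2.1710
t = (x̄₁ - x̄₂)/SE = (63 - 48)/2.1710 = 6.9093
df = 61, t-critical = ±2.000
Decision: reject H₀

Answer: t = 6.9093, reject H₀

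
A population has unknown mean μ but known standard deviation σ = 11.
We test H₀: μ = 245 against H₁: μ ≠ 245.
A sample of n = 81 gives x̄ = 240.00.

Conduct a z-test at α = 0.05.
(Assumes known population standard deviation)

Answer: z = -4.0910, reject H₀

Derivation:
Standard error: SE = σ/√n = 11/√81 = 1.2222
z-statistic: z = (x̄ - μ₀)/SE = (240.00 - 245)/1.2222 = -4.0910
Critical value: ±1.960
p-value < 0.0001
Decision: reject H₀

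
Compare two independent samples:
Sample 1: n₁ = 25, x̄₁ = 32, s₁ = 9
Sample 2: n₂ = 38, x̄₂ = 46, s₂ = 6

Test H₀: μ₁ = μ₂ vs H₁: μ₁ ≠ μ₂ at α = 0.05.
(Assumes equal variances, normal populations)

Answer: t = -7.4184, reject H₀

Derivation:
Pooled variance: s²_p = [24×9² + 37×6²]/(61) = 53.7049
s_p = 7.3284
SE = s_p×√(1/n₁ + 1/n₂) = 7.3284×√(1/25 + 1/38) = 1.8872
t = (x̄₁ - x̄₂)/SE = (32 - 46)/1.8872 = -7.4184
df = 61, t-critical = ±2.000
Decision: reject H₀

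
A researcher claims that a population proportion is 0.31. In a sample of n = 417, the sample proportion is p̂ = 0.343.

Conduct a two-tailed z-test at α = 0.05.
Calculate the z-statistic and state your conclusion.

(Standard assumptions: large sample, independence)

Answer: z = 1.4571, fail to reject H₀

Derivation:
H₀: p = 0.31, H₁: p ≠ 0.31
Standard error: SE = √(p₀(1-p₀)/n) = √(0.31×0.69/417) = 0.022648
z-statistic: z = (p̂ - p₀)/SE = (0.343 - 0.31)/0.022648 = 1.4571
Critical value: z_0.025 = ±1.960
p-value = 0.1451
Decision: fail to reject H₀ at α = 0.05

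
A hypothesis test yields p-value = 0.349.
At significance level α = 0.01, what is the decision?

Compare p-value to α:
0.349 ≥ 0.01
Decision: fail to reject H₀

Answer: fail to reject H₀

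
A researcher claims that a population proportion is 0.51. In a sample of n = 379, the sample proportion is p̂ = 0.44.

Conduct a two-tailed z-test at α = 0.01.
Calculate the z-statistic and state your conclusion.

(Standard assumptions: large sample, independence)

Answer: z = -2.7261, reject H₀

Derivation:
H₀: p = 0.51, H₁: p ≠ 0.51
Standard error: SE = √(p₀(1-p₀)/n) = √(0.51×0.49/379) = 0.025678
z-statistic: z = (p̂ - p₀)/SE = (0.44 - 0.51)/0.025678 = -2.7261
Critical value: z_0.005 = ±2.576
p-value = 0.0064
Decision: reject H₀ at α = 0.01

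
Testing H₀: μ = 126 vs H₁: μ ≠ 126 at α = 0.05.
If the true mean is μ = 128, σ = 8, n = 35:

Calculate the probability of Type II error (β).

SE = σ/√n = 8/√35 = 1.3522
Critical values: μ₀ ± z_0.025×SE = 126 ± 1.960×1.3522
Acceptance region: (123.3497, 128.6503)
Under H₁ (μ = 128): z_high = (128.6503 - 128)/1.3522 = 0.4809, z_low = (123.3497 - 128)/1.3522 = -3.4391
β = P(not reject | H₁) = Φ(0.4809) - Φ(-3.4391) ≈ 0.6844

Answer: β ≈ 0.6844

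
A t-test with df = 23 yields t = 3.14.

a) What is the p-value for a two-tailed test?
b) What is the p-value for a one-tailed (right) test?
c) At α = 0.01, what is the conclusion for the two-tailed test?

Answer: a) 0.0046, b) 0.0023, c) reject H₀

Derivation:
Using t-distribution with df = 23:
a) Two-tailed: p = 2×P(T > 3.14) = 0.0046
b) One-tailed: p = P(T > 3.14) = 0.0023
c) 0.0046 < 0.01, reject H₀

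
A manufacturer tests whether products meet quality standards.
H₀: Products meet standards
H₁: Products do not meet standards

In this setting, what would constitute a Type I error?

Answer: Rejecting good products that actually meet standards

Derivation:
Type I error (α): Rejecting H₀ when H₀ is true
Type II error (β): Failing to reject H₀ when H₁ is true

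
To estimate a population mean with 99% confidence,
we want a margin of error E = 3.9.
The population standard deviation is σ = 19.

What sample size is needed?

z_0.005 = 2.576
n = (z×σ/E)² = (2.576×19/3.9)²
n = 157.4961
Round up: n = 158

Answer: n = 158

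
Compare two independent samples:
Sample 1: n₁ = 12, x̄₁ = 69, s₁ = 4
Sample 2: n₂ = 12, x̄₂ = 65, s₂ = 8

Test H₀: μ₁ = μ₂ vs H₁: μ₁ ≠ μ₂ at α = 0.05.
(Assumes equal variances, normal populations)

Answer: t = 1.5492, fail to reject H₀

Derivation:
Pooled variance: s²_p = [11×4² + 11×8²]/(22) = 40.0000
s_p = 6.3246
SE = s_p×√(1/n₁ + 1/n₂) = 6.3246×√(1/12 + 1/12) = 2.5820
t = (x̄₁ - x̄₂)/SE = (69 - 65)/2.5820 = 1.5492
df = 22, t-critical = ±2.074
Decision: fail to reject H₀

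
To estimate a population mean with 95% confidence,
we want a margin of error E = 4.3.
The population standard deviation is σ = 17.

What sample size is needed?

z_0.025 = 1.960
n = (z×σ/E)² = (1.960×17/4.3)²
n = 60.0445
Round up: n = 61

Answer: n = 61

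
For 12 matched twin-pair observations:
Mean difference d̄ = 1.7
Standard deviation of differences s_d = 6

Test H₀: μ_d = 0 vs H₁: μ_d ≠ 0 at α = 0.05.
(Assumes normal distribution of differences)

df = n - 1 = 11
SE = s_d/√n = 6/√12 = 1.7321
t = d̄/SE = 1.7/1.7321 = 0.9815
Critical value: t_{0.025,11} = ±2.201
p-value ≈ 0.3474
Decision: fail to reject H₀

Answer: t = 0.9815, fail to reject H₀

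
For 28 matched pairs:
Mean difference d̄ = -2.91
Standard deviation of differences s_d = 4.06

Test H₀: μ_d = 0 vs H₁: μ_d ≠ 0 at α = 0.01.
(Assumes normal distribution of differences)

df = n - 1 = 27
SE = s_d/√n = 4.06/√28 = 0.7673
t = d̄/SE = -2.91/0.7673 = -3.7925
Critical value: t_{0.005,27} = ±2.771
p-value ≈ 0.0008
Decision: reject H₀

Answer: t = -3.7925, reject H₀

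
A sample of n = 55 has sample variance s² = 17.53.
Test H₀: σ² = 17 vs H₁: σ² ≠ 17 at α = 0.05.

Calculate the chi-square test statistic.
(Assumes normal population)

Answer: χ² = 55.6835, fail to reject H₀

Derivation:
df = n - 1 = 54
χ² = (n-1)s²/σ₀² = 54×17.53/17 = 55.6835
Critical values: χ²_{0.975,54} = 35.586, χ²_{0.025,54} = 76.192
Rejection region: χ² < 35.586 or χ² > 76.192
Decision: fail to reject H₀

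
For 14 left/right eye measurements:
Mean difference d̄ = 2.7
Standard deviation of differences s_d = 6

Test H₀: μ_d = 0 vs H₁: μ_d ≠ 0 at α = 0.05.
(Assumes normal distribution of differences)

df = n - 1 = 13
SE = s_d/√n = 6/√14 = 1.6036
t = d̄/SE = 2.7/1.6036 = 1.6837
Critical value: t_{0.025,13} = ±2.160
p-value ≈ 0.1161
Decision: fail to reject H₀

Answer: t = 1.6837, fail to reject H₀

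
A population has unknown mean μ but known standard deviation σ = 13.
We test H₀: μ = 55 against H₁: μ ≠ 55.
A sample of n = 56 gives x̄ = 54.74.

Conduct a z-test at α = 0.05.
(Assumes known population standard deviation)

Answer: z = -0.1497, fail to reject H₀

Derivation:
Standard error: SE = σ/√n = 13/√56 = 1.7372
z-statistic: z = (x̄ - μ₀)/SE = (54.74 - 55)/1.7372 = -0.1497
Critical value: ±1.960
p-value = 0.8810
Decision: fail to reject H₀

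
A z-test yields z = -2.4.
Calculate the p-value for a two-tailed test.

Answer: p-value ≈ 0.0164

Derivation:
For z = -2.4:
p = 2×P(Z > |-2.4|) = 2×(1 - Φ(2.4)) = 0.0164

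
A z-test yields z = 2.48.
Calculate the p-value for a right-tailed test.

Answer: p-value ≈ 0.0066

Derivation:
For z = 2.48:
p = P(Z > 2.48) = 1 - Φ(2.48) = 0.0066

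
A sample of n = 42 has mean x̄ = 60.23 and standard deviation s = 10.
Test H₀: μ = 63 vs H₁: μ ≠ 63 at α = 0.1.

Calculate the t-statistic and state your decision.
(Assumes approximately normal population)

df = n - 1 = 41
SE = s/√n = 10/√42 = 1.5430
t = (x̄ - μ₀)/SE = (60.23 - 63)/1.5430 = -1.7952
Critical value: t_{0.05,41} = ±1.683
p-value ≈ 0.0800
Decision: reject H₀

Answer: t = -1.7952, reject H₀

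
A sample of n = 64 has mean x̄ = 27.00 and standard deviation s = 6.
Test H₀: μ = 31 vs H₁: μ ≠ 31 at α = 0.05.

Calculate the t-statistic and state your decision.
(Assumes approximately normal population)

df = n - 1 = 63
SE = s/√n = 6/√64 = 0.7500
t = (x̄ - μ₀)/SE = (27.00 - 31)/0.7500 = -5.3333
Critical value: t_{0.025,63} = ±1.998
p-value < 0.0001
Decision: reject H₀

Answer: t = -5.3333, reject H₀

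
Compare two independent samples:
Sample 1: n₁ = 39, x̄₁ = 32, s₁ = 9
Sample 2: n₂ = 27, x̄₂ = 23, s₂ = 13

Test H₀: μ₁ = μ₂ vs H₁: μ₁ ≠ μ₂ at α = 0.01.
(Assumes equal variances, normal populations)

Answer: t = 3.3270, reject H₀

Derivation:
Pooled variance: s²_p = [38×9² + 26×13²]/(64) = 116.7500
s_p = 10.8051
SE = s_p×√(1/n₁ + 1/n₂) = 10.8051×√(1/39 + 1/27) = 2.7051
t = (x̄₁ - x̄₂)/SE = (32 - 23)/2.7051 = 3.3270
df = 64, t-critical = ±2.655
Decision: reject H₀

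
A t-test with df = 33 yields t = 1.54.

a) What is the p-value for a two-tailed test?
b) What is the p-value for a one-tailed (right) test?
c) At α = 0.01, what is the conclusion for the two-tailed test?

Using t-distribution with df = 33:
a) Two-tailed: p = 2×P(T > 1.54) = 0.1331
b) One-tailed: p = P(T > 1.54) = 0.0665
c) 0.1331 ≥ 0.01, fail to reject H₀

Answer: a) 0.1331, b) 0.0665, c) fail to reject H₀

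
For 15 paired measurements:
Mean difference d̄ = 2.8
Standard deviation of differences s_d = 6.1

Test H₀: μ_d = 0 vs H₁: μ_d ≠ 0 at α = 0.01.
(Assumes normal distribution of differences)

Answer: t = 1.7778, fail to reject H₀

Derivation:
df = n - 1 = 14
SE = s_d/√n = 6.1/√15 = 1.5750
t = d̄/SE = 2.8/1.5750 = 1.7778
Critical value: t_{0.005,14} = ±2.977
p-value ≈ 0.0972
Decision: fail to reject H₀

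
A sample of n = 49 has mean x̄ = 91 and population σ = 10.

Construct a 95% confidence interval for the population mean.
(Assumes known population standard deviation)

Confidence level: 95%, α = 0.05
z_0.025 = 1.960
SE = σ/√n = 10/√49 = 1.4286
Margin of error = 1.960 × 1.4286 = 2.8001
CI: x̄ ± margin = 91 ± 2.8001
CI: (88.1999, 93.8001)

Answer: (88.1999, 93.8001)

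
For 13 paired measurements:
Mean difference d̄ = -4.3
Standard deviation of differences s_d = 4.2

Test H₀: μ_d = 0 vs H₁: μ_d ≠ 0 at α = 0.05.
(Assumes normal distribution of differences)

df = n - 1 = 12
SE = s_d/√n = 4.2/√13 = 1.1649
t = d̄/SE = -4.3/1.1649 = -3.6913
Critical value: t_{0.025,12} = ±2.179
p-value ≈ 0.0031
Decision: reject H₀

Answer: t = -3.6913, reject H₀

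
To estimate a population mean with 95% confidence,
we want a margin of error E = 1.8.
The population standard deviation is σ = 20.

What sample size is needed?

z_0.025 = 1.960
n = (z×σ/E)² = (1.960×20/1.8)²
n = 474.2716
Round up: n = 475

Answer: n = 475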